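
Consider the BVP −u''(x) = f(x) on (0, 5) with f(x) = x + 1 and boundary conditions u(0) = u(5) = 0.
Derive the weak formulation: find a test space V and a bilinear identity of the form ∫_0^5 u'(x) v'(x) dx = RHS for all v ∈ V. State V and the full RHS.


V = H^1_0(0, 5) (so v(0) = v(5) = 0); weak form: ∫_0^5 u'v' dx = ∫_0^5 (x + 1) v dx for all v ∈ V.

Multiply both sides by a test function v and integrate from 0 to 5:
  ∫_0^5 −u''(x) v(x) dx = ∫_0^5 f(x) v(x) dx.
Integrate the LHS by parts once:
  ∫_0^5 −u'' v dx = −[u'(x) v(x)]_0^5 + ∫_0^5 u'(x) v'(x) dx.
Thus ∫_0^5 u'(x) v'(x) dx = ∫_0^5 f(x) v(x) dx + [u'(x) v(x)]_0^5.
Choose V so that boundary terms are either known or forced to vanish.
u is Dirichlet: u(0) = u(5) = 0. Let V = H^1_0(0, 5); then v(0) = v(5) = 0, and [u' v]_0^5 = 0.
Weak formulation: find u (satisfying any essential BC) such that ∫_0^5 u'(x) v'(x) dx = ∫_0^5 f v dx for all v ∈ V.
Substituting f(x) = x + 1, the right-hand side is ∫_0^5 (x + 1) v dx.


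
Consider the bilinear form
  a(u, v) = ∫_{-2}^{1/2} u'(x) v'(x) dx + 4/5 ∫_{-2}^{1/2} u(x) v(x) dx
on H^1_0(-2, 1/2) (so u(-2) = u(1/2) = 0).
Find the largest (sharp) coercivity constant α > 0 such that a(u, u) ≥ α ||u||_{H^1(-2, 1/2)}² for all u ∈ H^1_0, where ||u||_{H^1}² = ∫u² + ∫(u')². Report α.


α = 4*(5 + π^2)/(25 + 4*π^2)

Coercivity of a(·,·) on H^1_0(-2, 1/2) means a(u, u) ≥ α ||u||_{H^1}² for every u ∈ H^1_0.
The interval has length L = 5/2, and Poincaré/coercivity depend only on L. Here a(u, u) = ∫(u')² + (4/5)·∫u².
Here 0 < c = 4/5 < 1. The condition a(u,u) ≥ α||u||_{H^1}² reads (1−α)∫(u')² ≥ (α−c)∫u². Any admissible α is ≤ 1 (rapidly oscillating u have ∫u²/∫(u')² → 0), and α = 1 would force 0 ≥ (1−c)∫u², impossible since c < 1; so 1−α > 0. By the sharp Poincaré inequality on H^1_0 of an interval of length L, ∫(u')² ≥ (π/L)²∫u² with equality for the first sine mode sin(π(x−x₀)/L) (x₀ the left endpoint), so the inequality holds for all u iff (1−α)(π/L)² ≥ α − c, i.e. α ≤ ((π/L)² + c)/((π/L)² + 1) = (1 + c(L/π)²)/(1 + (L/π)²). With (π/L)² = 4*π^2/25 and c = 4/5, the largest admissible constant is α = ((π/L)² + c)/((π/L)² + 1).
Simplifying, α = 4*(5 + π^2)/(25 + 4*π^2).


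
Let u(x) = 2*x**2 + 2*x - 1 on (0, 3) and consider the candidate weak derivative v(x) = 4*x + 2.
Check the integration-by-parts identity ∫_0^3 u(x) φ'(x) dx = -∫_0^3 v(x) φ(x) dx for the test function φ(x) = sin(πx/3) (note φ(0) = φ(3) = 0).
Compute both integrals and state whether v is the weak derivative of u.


LHS = -48/π, RHS = -48/π. Yes, v = u' weakly.

u(x) = 2*x**2 + 2*x - 1, classical derivative u'(x) = 4*x + 2.
φ(x) = sin(πx/3), so φ'(x) = π*cos(π*x/3)/3.
Note φ(0) = φ(3) = 0, so the boundary term u·φ vanishes.
LHS = ∫_0^3 u(x) φ'(x) dx = ∫_0^3 (2*π*x^2*cos(π*x/3)/3 + 2*π*x*cos(π*x/3)/3 - π*cos(π*x/3)/3) dx. Term by term:
  ∫_0^3 -π*cos(π*x/3)/3 dx = 0;  ∫_0^3 2*π*x*cos(π*x/3)/3 dx = -12/π;  ∫_0^3 2*π*x^2*cos(π*x/3)/3 dx = -36/π.
Sum: 0 − 12/π − 36/π = -48/π.
So LHS = -48/π.
∫_0^3 v(x) φ(x) dx = ∫_0^3 (4*x*sin(π*x/3) + 2*sin(π*x/3)) dx. Term by term:
  ∫_0^3 2*sin(π*x/3) dx = 12/π;  ∫_0^3 4*x*sin(π*x/3) dx = 36/π.
Sum: 12/π + 36/π = 48/π.
So RHS = -∫_0^3 v(x) φ(x) dx = -48/π.
LHS = RHS, so the identity holds for this test φ.
Moreover u is smooth here and v(x) = u'(x) = 4*x + 2 pointwise, so the identity holds for every test function. Hence v is the weak derivative of u.


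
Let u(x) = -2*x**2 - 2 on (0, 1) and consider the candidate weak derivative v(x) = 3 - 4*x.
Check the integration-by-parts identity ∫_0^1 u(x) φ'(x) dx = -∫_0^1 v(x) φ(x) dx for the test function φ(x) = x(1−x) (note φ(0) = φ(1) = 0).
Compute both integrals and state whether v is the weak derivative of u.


LHS = 1/3, RHS = -1/6. No, v is not the weak derivative of u.

u(x) = -2*x**2 - 2, classical derivative u'(x) = -4*x.
φ(x) = x(1−x), so φ'(x) = 1 - 2*x.
Note φ(0) = φ(1) = 0, so the boundary term u·φ vanishes.
LHS = ∫_0^1 u(x) φ'(x) dx = ∫_0^1 (4*x^3 - 2*x^2 + 4*x - 2) dx. Term by term:
  ∫_0^1 4*x^3 dx = 1;  ∫_0^1 -2*x^2 dx = -2/3;  ∫_0^1 4*x dx = 2;
  ∫_0^1 -2 dx = -2.
Sum: 1 − 2/3 + 2 − 2 = 1/3.
So LHS = 1/3.
∫_0^1 v(x) φ(x) dx = ∫_0^1 (4*x^3 - 7*x^2 + 3*x) dx. Term by term:
  ∫_0^1 4*x^3 dx = 1;  ∫_0^1 -7*x^2 dx = -7/3;  ∫_0^1 3*x dx = 3/2.
Sum: 1 − 7/3 + 3/2 = 1/6.
So RHS = -∫_0^1 v(x) φ(x) dx = -1/6.
LHS − RHS = 1/2 ≠ 0, so the identity fails.
(For a valid weak derivative the identity must hold for EVERY test function, in particular this one. The failure shows v is NOT the weak derivative of u.)
Correct weak derivative would be u'(x) = -4*x.


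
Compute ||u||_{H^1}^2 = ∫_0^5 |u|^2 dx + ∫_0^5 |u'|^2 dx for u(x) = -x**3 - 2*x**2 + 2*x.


||u||_{H^1}^2 = 208990/7

The H^1 norm (squared) on an interval (0, L) is
  ||u||_{H^1}^2 = ∫_0^L u(x)^2 dx + ∫_0^L u'(x)^2 dx.
Compute u'(x) = -3*x**2 - 4*x + 2.
Then u(x)^2 = x**6 + 4*x**5 - 8*x**3 + 4*x**2 and u'(x)^2 = 9*x**4 + 24*x**3 + 4*x**2 - 16*x + 4.
Integrate each monomial from 0 to 5 using ∫_0^5 c·x^n dx = c·5^(n+1)/(n+1):
  ∫_0^5 u(x)^2 dx = ∫_0^5 (x^6 + 4*x^5 - 8*x^3 + 4*x^2) dx. Term by term:
    ∫_0^5 x^6 dx = 78125/7;  ∫_0^5 4*x^5 dx = 31250/3;  ∫_0^5 -8*x^3 dx = -1250;
    ∫_0^5 4*x^2 dx = 500/3.
  Sum: 78125/7 + 31250/3 − 1250 + 500/3 = 430375/21.
  ∫_0^5 u'(x)^2 dx = ∫_0^5 (9*x^4 + 24*x^3 + 4*x^2 - 16*x + 4) dx. Term by term:
    ∫_0^5 9*x^4 dx = 5625;  ∫_0^5 24*x^3 dx = 3750;  ∫_0^5 4*x^2 dx = 500/3;
    ∫_0^5 -16*x dx = -200;  ∫_0^5 4 dx = 20.
  Sum: 5625 + 3750 + 500/3 − 200 + 20 = 28085/3.
Adding: ||u||_{H^1}^2 = 430375/21 + 28085/3 = 208990/7.


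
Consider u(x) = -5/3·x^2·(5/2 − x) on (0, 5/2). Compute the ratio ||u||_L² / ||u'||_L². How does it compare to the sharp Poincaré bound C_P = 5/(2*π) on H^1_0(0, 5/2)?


||u||_L² / ||u'||_L² = 5*sqrt(14)/28 < C_P = 5/(2*π).

u(x) = -5/3·x^2·(5/2 − x), so u'(x) = 5*x*(3*x - 5)/3.
u(x) = -5/3·x^2·(5/2 − x) vanishes at x = 0 and x = 5/2, so u ∈ H^1_0(0, 5/2). Differentiate via the product rule and integrate the resulting polynomials term by term.
  ∫_0^5/2 u² dx = ∫_0^5/2 (25*x^6/9 - 125*x^5/9 + 625*x^4/36) dx. Term by term:
    ∫_0^5/2 25*x^6/9 dx = 1953125/8064;  ∫_0^5/2 -125*x^5/9 dx = -1953125/3456;  ∫_0^5/2 625*x^4/36 dx = 390625/1152.
  Sum: 1953125/8064 − 1953125/3456 + 390625/1152 = 390625/24192.
  ∫_0^5/2 (u')² dx = ∫_0^5/2 (25*x^4 - 250*x^3/3 + 625*x^2/9) dx. Term by term:
    ∫_0^5/2 25*x^4 dx = 15625/32;  ∫_0^5/2 -250*x^3/3 dx = -78125/96;  ∫_0^5/2 625*x^2/9 dx = 78125/216.
  Sum: 15625/32 − 78125/96 + 78125/216 = 15625/432.
∫_0^5/2 u² dx = 390625/24192, so ||u||_L² = 625*sqrt(42)/1008.
∫_0^5/2 (u')² dx = 15625/432, so ||u'||_L² = 125*sqrt(3)/36.
Ratio ||u||_L² / ||u'||_L² = 5*sqrt(14)/28.
Sharp Poincaré constant on H^1_0(0, 5/2) is C_P = L/π = 5/(2*π), achieved by sin(2*π/5·x).
A polynomial bump cannot attain the sharp Poincaré constant (only the first sine eigenfunction does), so the ratio is strictly less than C_P, consistent with ||u||_L² ≤ C_P ||u'||_L².


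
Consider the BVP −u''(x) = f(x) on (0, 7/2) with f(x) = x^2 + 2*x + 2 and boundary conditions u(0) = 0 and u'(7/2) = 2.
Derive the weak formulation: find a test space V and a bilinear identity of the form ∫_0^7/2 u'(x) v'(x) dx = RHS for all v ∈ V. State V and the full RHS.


V = {v ∈ H^1(0, 7/2) : v(0) = 0} (test functions vanish at x = 0 where u is specified); weak form: ∫_0^7/2 u'v' dx = ∫_0^7/2 (x^2 + 2*x + 2) v dx + 2·v(7/2) for all v ∈ V.

Multiply both sides by a test function v and integrate from 0 to 7/2:
  ∫_0^7/2 −u''(x) v(x) dx = ∫_0^7/2 f(x) v(x) dx.
Integrate the LHS by parts once:
  ∫_0^7/2 −u'' v dx = −[u'(x) v(x)]_0^7/2 + ∫_0^7/2 u'(x) v'(x) dx.
Thus ∫_0^7/2 u'(x) v'(x) dx = ∫_0^7/2 f(x) v(x) dx + [u'(x) v(x)]_0^7/2.
Choose V so that boundary terms are either known or forced to vanish.
Mixed BC: u(0) = 0 (Dirichlet) and u'(7/2) = 2 (Neumann). Define V = {v ∈ H^1(0, 7/2) : v(0) = 0}. Then [u' v]_0^7/2 = u'(7/2)·v(7/2) − u'(0)·0 = 2·v(7/2).
Weak formulation: find u (satisfying any essential BC) such that ∫_0^7/2 u'(x) v'(x) dx = ∫_0^7/2 f v dx + 2·v(7/2) for all v ∈ V (Dirichlet at 0 absorbed into V; Neumann datum at x = 7/2 contributes the boundary term).
Substituting f(x) = x^2 + 2*x + 2, the right-hand side is ∫_0^7/2 (x^2 + 2*x + 2) v dx + 2·v(7/2).


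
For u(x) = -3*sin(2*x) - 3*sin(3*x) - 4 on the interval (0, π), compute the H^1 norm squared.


||u||_{H^1(0,π)}^2 = 16 + 167*π/2

u'(x) = -6*cos(2*x) - 9*cos(3*x).
Expand u² and (u')² and integrate term by term on (0, π), using: for integers n ≥ 1, ∫_0^π sin²(nx) dx = ∫_0^π cos²(nx) dx = π/2; for n ≠ n', ∫_0^π sin(nx)sin(n'x) dx = ∫_0^π cos(nx)cos(n'x) dx = 0; and by product-to-sum, ∫_0^π sin(nx)cos(n'x) dx = ½∫_0^π [sin((n+n')x) + sin((n−n')x)] dx, which is 0 when n+n' is even and 2n/(n²−n'²) when n+n' is odd (it need not vanish on (0, π)). For the constant mode: ∫_0^π 1 dx = π, ∫_0^π cos(nx) dx = 0, ∫_0^π sin(nx) dx = (1−(−1)^n)/n.
  u² squared terms: (-4)²·∫1 dx = 16·π = 16*π;  (-3)²·∫sin(2x)² dx = 9·π/2 = 9*π/2;  (-3)²·∫sin(3x)² dx = 9·π/2 = 9*π/2.
  u² cross terms: 2·(-4)·(-3)·∫1·sin(2x) dx = 24·(0) = 0;  2·(-4)·(-3)·∫1·sin(3x) dx = 24·(2/3) = 16;  2·(-3)·(-3)·∫sin(2x)·sin(3x) dx = 18·(0) = 0.
  So ∫_0^π u² dx = 16*π + 9*π/2 + 9*π/2 + 0 + 16 + 0 = 16 + 25*π.
  (u')² squared terms: (-9)²·∫cos(3x)² dx = 81·π/2 = 81*π/2;  (-6)²·∫cos(2x)² dx = 36·π/2 = 18*π.
  (u')² cross terms: 2·(-9)·(-6)·∫cos(3x)·cos(2x) dx = 108·(0) = 0.
  So ∫_0^π (u')² dx = 81*π/2 + 18*π + 0 = 117*π/2.
||u||_{H^1}^2 = (16 + 25*π) + (117*π/2) = 16 + 167*π/2.


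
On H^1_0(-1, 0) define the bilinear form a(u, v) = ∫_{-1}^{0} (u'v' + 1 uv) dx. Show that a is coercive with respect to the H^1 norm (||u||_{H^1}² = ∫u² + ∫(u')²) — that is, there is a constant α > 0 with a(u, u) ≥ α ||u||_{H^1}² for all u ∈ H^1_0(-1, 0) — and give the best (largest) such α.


α = 1

Coercivity of a(·,·) on H^1_0(-1, 0) means a(u, u) ≥ α ||u||_{H^1}² for every u ∈ H^1_0.
The interval has length L = 1, and Poincaré/coercivity depend only on L. Here a(u, u) = ∫(u')² + (1)·∫u².
Here c = 1 ≥ 1, so a(u,u) = ∫(u')² + c∫u² ≥ ∫(u')² + ∫u² = ||u||_{H^1}², i.e. α = 1 works. No larger α is possible: a(u,u) ≥ α||u||_{H^1}² means (1−α)∫(u')² ≥ (α−c)∫u², and for the modes u_n = sin(nπ(x−x₀)/L) (x₀ the left endpoint) one has ∫u_n²/∫(u_n')² = (L/(nπ))² → 0, so a(u_n,u_n)/||u_n||_{H^1}² → 1. Hence the optimal constant is α = 1.
Therefore α = 1.


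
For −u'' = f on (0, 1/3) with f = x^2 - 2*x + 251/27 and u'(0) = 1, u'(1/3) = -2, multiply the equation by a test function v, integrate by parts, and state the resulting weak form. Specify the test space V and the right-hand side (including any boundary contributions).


V = H^1(0, 1/3) (v unrestricted at boundary; u is determined up to an additive constant); weak form: ∫_0^1/3 u'v' dx = ∫_0^1/3 (x^2 - 2*x + 251/27) v dx − 2·v(1/3) − v(0) for all v ∈ V.

Multiply both sides by a test function v and integrate from 0 to 1/3:
  ∫_0^1/3 −u''(x) v(x) dx = ∫_0^1/3 f(x) v(x) dx.
Integrate the LHS by parts once:
  ∫_0^1/3 −u'' v dx = −[u'(x) v(x)]_0^1/3 + ∫_0^1/3 u'(x) v'(x) dx.
Thus ∫_0^1/3 u'(x) v'(x) dx = ∫_0^1/3 f(x) v(x) dx + [u'(x) v(x)]_0^1/3.
Choose V so that boundary terms are either known or forced to vanish.
u has inhomogeneous Neumann u'(0) = 1, u'(1/3) = -2. [u' v]_0^1/3 = (-2)·v(1/3) − (1)·v(0) = − 2·v(1/3) − v(0). Take V = H^1(0, 1/3); boundary term becomes part of RHS.
Weak formulation: find u (satisfying any essential BC) such that ∫_0^1/3 u'(x) v'(x) dx = ∫_0^1/3 f v dx − 2·v(1/3) − v(0) for all v ∈ V (Neumann data are natural BCs: they enter the RHS as boundary terms).
Substituting f(x) = x^2 - 2*x + 251/27, the right-hand side is ∫_0^1/3 (x^2 - 2*x + 251/27) v dx − 2·v(1/3) − v(0).
Compatibility check (pure Neumann): taking v ≡ 1 ∈ V gives 0 = ∫_0^1/3 f dx + (-2) − (1), i.e. ∫_0^1/3 f dx must equal u'(0) − u'(1/3) = 3. Indeed ∫_0^1/3 (x^2 - 2*x + 251/27) dx = 3, so the data are compatible. The solution is then unique only up to an additive constant (fix it e.g. by requiring ∫_0^1/3 u dx = 0).


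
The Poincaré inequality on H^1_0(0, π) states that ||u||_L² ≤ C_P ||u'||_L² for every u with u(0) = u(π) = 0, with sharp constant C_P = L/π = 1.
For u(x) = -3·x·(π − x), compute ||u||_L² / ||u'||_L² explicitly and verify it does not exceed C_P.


||u||_L² / ||u'||_L² = sqrt(10)*π/10 < C_P = 1.

u(x) = -3·x·(π − x), so u'(x) = 6*x - 3*π.
u(x) = -3·x·(π − x) vanishes at x = 0 and x = π, so u ∈ H^1_0(0, π). Differentiate via the product rule and integrate the resulting polynomials term by term.
  ∫_0^π u² dx = ∫_0^π (9*x^4 - 18*π*x^3 + 9*π^2*x^2) dx. Term by term:
    ∫_0^π 9*x^4 dx = 9*π^5/5;  ∫_0^π -18*π*x^3 dx = -9*π^5/2;  ∫_0^π 9*π^2*x^2 dx = 3*π^5.
  Sum: 9*π^5/5 − 9*π^5/2 + 3*π^5 = 3*π^5/10.
  ∫_0^π (u')² dx = ∫_0^π (36*x^2 - 36*π*x + 9*π^2) dx. Term by term:
    ∫_0^π 36*x^2 dx = 12*π^3;  ∫_0^π -36*π*x dx = -18*π^3;  ∫_0^π 9*π^2 dx = 9*π^3.
  Sum: 12*π^3 − 18*π^3 + 9*π^3 = 3*π^3.
∫_0^π u² dx = 3*π^5/10, so ||u||_L² = sqrt(30)*π^(5/2)/10.
∫_0^π (u')² dx = 3*π^3, so ||u'||_L² = sqrt(3)*π^(3/2).
Ratio ||u||_L² / ||u'||_L² = sqrt(10)*π/10.
Sharp Poincaré constant on H^1_0(0, π) is C_P = L/π = 1, achieved by sin(x).
A polynomial bump cannot attain the sharp Poincaré constant (only the first sine eigenfunction does), so the ratio is strictly less than C_P, consistent with ||u||_L² ≤ C_P ||u'||_L².


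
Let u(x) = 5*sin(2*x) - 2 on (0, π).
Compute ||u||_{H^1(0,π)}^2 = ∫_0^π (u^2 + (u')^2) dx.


||u||_{H^1(0,π)}^2 = 133*π/2

u'(x) = 10*cos(2*x).
Expand u² and (u')² and integrate term by term on (0, π), using: for integers n ≥ 1, ∫_0^π sin²(nx) dx = ∫_0^π cos²(nx) dx = π/2; for n ≠ n', ∫_0^π sin(nx)sin(n'x) dx = ∫_0^π cos(nx)cos(n'x) dx = 0; and by product-to-sum, ∫_0^π sin(nx)cos(n'x) dx = ½∫_0^π [sin((n+n')x) + sin((n−n')x)] dx, which is 0 when n+n' is even and 2n/(n²−n'²) when n+n' is odd (it need not vanish on (0, π)). For the constant mode: ∫_0^π 1 dx = π, ∫_0^π cos(nx) dx = 0, ∫_0^π sin(nx) dx = (1−(−1)^n)/n.
  u² squared terms: (-2)²·∫1 dx = 4·π = 4*π;  (5)²·∫sin(2x)² dx = 25·π/2 = 25*π/2.
  u² cross terms: 2·(-2)·(5)·∫1·sin(2x) dx = -20·(0) = 0.
  So ∫_0^π u² dx = 4*π + 25*π/2 + 0 = 33*π/2.
  (u')² squared terms: (10)²·∫cos(2x)² dx = 100·π/2 = 50*π.
  So ∫_0^π (u')² dx = 50*π.
||u||_{H^1}^2 = (33*π/2) + (50*π) = 133*π/2.


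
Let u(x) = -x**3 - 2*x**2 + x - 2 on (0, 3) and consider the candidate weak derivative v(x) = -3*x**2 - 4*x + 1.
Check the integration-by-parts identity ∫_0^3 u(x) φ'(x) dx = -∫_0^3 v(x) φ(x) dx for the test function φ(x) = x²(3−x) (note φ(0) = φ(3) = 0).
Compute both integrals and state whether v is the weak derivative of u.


LHS = 459/4, RHS = 459/4. Yes, v = u' weakly.

u(x) = -x**3 - 2*x**2 + x - 2, classical derivative u'(x) = -3*x**2 - 4*x + 1.
φ(x) = x²(3−x), so φ'(x) = 3*x*(2 - x).
Note φ(0) = φ(3) = 0, so the boundary term u·φ vanishes.
LHS = ∫_0^3 u(x) φ'(x) dx = ∫_0^3 (3*x^5 - 15*x^3 + 12*x^2 - 12*x) dx. Term by term:
  ∫_0^3 3*x^5 dx = 729/2;  ∫_0^3 -15*x^3 dx = -1215/4;  ∫_0^3 12*x^2 dx = 108;
  ∫_0^3 -12*x dx = -54.
Sum: 729/2 − 1215/4 + 108 − 54 = 459/4.
So LHS = 459/4.
∫_0^3 v(x) φ(x) dx = ∫_0^3 (3*x^5 - 5*x^4 - 13*x^3 + 3*x^2) dx. Term by term:
  ∫_0^3 3*x^5 dx = 729/2;  ∫_0^3 -5*x^4 dx = -243;  ∫_0^3 -13*x^3 dx = -1053/4;
  ∫_0^3 3*x^2 dx = 27.
Sum: 729/2 − 243 − 1053/4 + 27 = -459/4.
So RHS = -∫_0^3 v(x) φ(x) dx = 459/4.
LHS = RHS, so the identity holds for this test φ.
Moreover u is smooth here and v(x) = u'(x) = -3*x**2 - 4*x + 1 pointwise, so the identity holds for every test function. Hence v is the weak derivative of u.


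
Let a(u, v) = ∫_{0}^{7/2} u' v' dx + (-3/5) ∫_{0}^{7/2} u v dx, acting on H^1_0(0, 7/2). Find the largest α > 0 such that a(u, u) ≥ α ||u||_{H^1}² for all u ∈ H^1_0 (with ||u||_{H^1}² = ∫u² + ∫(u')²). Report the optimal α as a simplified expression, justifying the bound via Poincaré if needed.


α = (-147 + 20*π^2)/(5*(4*π^2 + 49))

Coercivity of a(·,·) on H^1_0(0, 7/2) means a(u, u) ≥ α ||u||_{H^1}² for every u ∈ H^1_0.
The interval has length L = 7/2, and Poincaré/coercivity depend only on L. Here a(u, u) = ∫(u')² + (-3/5)·∫u².
Here c = -3/5 < 0 with |c| < (π/L)² = 4*π^2/49, so coercivity still holds. The condition a(u,u) ≥ α||u||_{H^1}² reads (1−α)∫(u')² ≥ (α−c)∫u². Any admissible α is ≤ 1 (rapidly oscillating u have ∫u²/∫(u')² → 0), and α = 1 would force 0 ≥ (1−c)∫u², impossible since c < 1; so 1−α > 0. By the sharp Poincaré inequality on H^1_0 of an interval of length L, ∫(u')² ≥ (π/L)²∫u² with equality for the first sine mode sin(π(x−x₀)/L) (x₀ the left endpoint), so the inequality holds for all u iff (1−α)(π/L)² ≥ α − c, i.e. α ≤ ((π/L)² + c)/((π/L)² + 1) = (1 + c(L/π)²)/(1 + (L/π)²). (Direct route, valid since c ≤ 0: Poincaré gives c∫u² ≥ c(L/π)²∫(u')², so a(u,u) ≥ (1 + c(L/π)²)∫(u')², while ||u||_{H^1}² ≤ (1 + (L/π)²)∫(u')²; dividing yields the same α.) With (π/L)² = 4*π^2/49 and c = -3/5, the largest admissible constant is α = ((π/L)² + c)/((π/L)² + 1).
Simplifying, α = (-147 + 20*π^2)/(5*(4*π^2 + 49)).


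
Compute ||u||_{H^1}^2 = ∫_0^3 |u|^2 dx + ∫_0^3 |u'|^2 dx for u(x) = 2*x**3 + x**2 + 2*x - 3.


||u||_{H^1}^2 = 31512/7

The H^1 norm (squared) on an interval (0, L) is
  ||u||_{H^1}^2 = ∫_0^L u(x)^2 dx + ∫_0^L u'(x)^2 dx.
Compute u'(x) = 6*x**2 + 2*x + 2.
Then u(x)^2 = 4*x**6 + 4*x**5 + 9*x**4 - 8*x**3 - 2*x**2 - 12*x + 9 and u'(x)^2 = 36*x**4 + 24*x**3 + 28*x**2 + 8*x + 4.
Integrate each monomial from 0 to 3 using ∫_0^3 c·x^n dx = c·3^(n+1)/(n+1):
  ∫_0^3 u(x)^2 dx = ∫_0^3 (4*x^6 + 4*x^5 + 9*x^4 - 8*x^3 - 2*x^2 - 12*x + 9) dx. Term by term:
    ∫_0^3 4*x^6 dx = 8748/7;  ∫_0^3 4*x^5 dx = 486;  ∫_0^3 9*x^4 dx = 2187/5;
    ∫_0^3 -8*x^3 dx = -162;  ∫_0^3 -2*x^2 dx = -18;  ∫_0^3 -12*x dx = -54;
    ∫_0^3 9 dx = 27.
  Sum: 8748/7 + 486 + 2187/5 − 162 − 18 − 54 + 27 = 68814/35.
  ∫_0^3 u'(x)^2 dx = ∫_0^3 (36*x^4 + 24*x^3 + 28*x^2 + 8*x + 4) dx. Term by term:
    ∫_0^3 36*x^4 dx = 8748/5;  ∫_0^3 24*x^3 dx = 486;  ∫_0^3 28*x^2 dx = 252;
    ∫_0^3 8*x dx = 36;  ∫_0^3 4 dx = 12.
  Sum: 8748/5 + 486 + 252 + 36 + 12 = 12678/5.
Adding: ||u||_{H^1}^2 = 68814/35 + 12678/5 = 31512/7.


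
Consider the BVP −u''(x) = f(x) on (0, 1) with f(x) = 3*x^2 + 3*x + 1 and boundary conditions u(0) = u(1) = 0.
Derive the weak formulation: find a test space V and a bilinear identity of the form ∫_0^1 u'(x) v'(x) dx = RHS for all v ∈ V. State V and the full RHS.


V = H^1_0(0, 1) (so v(0) = v(1) = 0); weak form: ∫_0^1 u'v' dx = ∫_0^1 (3*x^2 + 3*x + 1) v dx for all v ∈ V.

Multiply both sides by a test function v and integrate from 0 to 1:
  ∫_0^1 −u''(x) v(x) dx = ∫_0^1 f(x) v(x) dx.
Integrate the LHS by parts once:
  ∫_0^1 −u'' v dx = −[u'(x) v(x)]_0^1 + ∫_0^1 u'(x) v'(x) dx.
Thus ∫_0^1 u'(x) v'(x) dx = ∫_0^1 f(x) v(x) dx + [u'(x) v(x)]_0^1.
Choose V so that boundary terms are either known or forced to vanish.
u is Dirichlet: u(0) = u(1) = 0. Let V = H^1_0(0, 1); then v(0) = v(1) = 0, and [u' v]_0^1 = 0.
Weak formulation: find u (satisfying any essential BC) such that ∫_0^1 u'(x) v'(x) dx = ∫_0^1 f v dx for all v ∈ V.
Substituting f(x) = 3*x^2 + 3*x + 1, the right-hand side is ∫_0^1 (3*x^2 + 3*x + 1) v dx.


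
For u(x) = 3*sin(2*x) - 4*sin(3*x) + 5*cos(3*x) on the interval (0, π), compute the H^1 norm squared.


||u||_{H^1(0,π)}^2 = -240 + 455*π/2

u'(x) = -15*sin(3*x) + 6*cos(2*x) - 12*cos(3*x).
Expand u² and (u')² and integrate term by term on (0, π), using: for integers n ≥ 1, ∫_0^π sin²(nx) dx = ∫_0^π cos²(nx) dx = π/2; for n ≠ n', ∫_0^π sin(nx)sin(n'x) dx = ∫_0^π cos(nx)cos(n'x) dx = 0; and by product-to-sum, ∫_0^π sin(nx)cos(n'x) dx = ½∫_0^π [sin((n+n')x) + sin((n−n')x)] dx, which is 0 when n+n' is even and 2n/(n²−n'²) when n+n' is odd (it need not vanish on (0, π)).
  u² squared terms: (-4)²·∫sin(3x)² dx = 16·π/2 = 8*π;  (3)²·∫sin(2x)² dx = 9·π/2 = 9*π/2;  (5)²·∫cos(3x)² dx = 25·π/2 = 25*π/2.
  u² cross terms: 2·(-4)·(3)·∫sin(3x)·sin(2x) dx = -24·(0) = 0;  2·(-4)·(5)·∫sin(3x)·cos(3x) dx = -40·(0) = 0;  2·(3)·(5)·∫sin(2x)·cos(3x) dx = 30·(-4/5) = -24.
  So ∫_0^π u² dx = 8*π + 9*π/2 + 25*π/2 + 0 + 0 − 24 = -24 + 25*π.
  (u')² squared terms: (-15)²·∫sin(3x)² dx = 225·π/2 = 225*π/2;  (-12)²·∫cos(3x)² dx = 144·π/2 = 72*π;  (6)²·∫cos(2x)² dx = 36·π/2 = 18*π.
  (u')² cross terms: 2·(-15)·(-12)·∫sin(3x)·cos(3x) dx = 360·(0) = 0;  2·(-15)·(6)·∫sin(3x)·cos(2x) dx = -180·(6/5) = -216;  2·(-12)·(6)·∫cos(3x)·cos(2x) dx = -144·(0) = 0.
  So ∫_0^π (u')² dx = 225*π/2 + 72*π + 18*π + 0 − 216 + 0 = -216 + 405*π/2.
||u||_{H^1}^2 = (-24 + 25*π) + (-216 + 405*π/2) = -240 + 455*π/2.


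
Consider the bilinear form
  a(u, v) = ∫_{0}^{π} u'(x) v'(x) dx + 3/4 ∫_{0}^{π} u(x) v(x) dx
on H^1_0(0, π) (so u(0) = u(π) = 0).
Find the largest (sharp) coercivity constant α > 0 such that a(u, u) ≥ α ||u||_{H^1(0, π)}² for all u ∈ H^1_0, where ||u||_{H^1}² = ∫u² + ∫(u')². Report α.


α = 7/8

Coercivity of a(·,·) on H^1_0(0, π) means a(u, u) ≥ α ||u||_{H^1}² for every u ∈ H^1_0.
The interval has length L = π, and Poincaré/coercivity depend only on L. Here a(u, u) = ∫(u')² + (3/4)·∫u².
Here 0 < c = 3/4 < 1. The condition a(u,u) ≥ α||u||_{H^1}² reads (1−α)∫(u')² ≥ (α−c)∫u². Any admissible α is ≤ 1 (rapidly oscillating u have ∫u²/∫(u')² → 0), and α = 1 would force 0 ≥ (1−c)∫u², impossible since c < 1; so 1−α > 0. By the sharp Poincaré inequality on H^1_0 of an interval of length L, ∫(u')² ≥ (π/L)²∫u² with equality for the first sine mode sin(π(x−x₀)/L) (x₀ the left endpoint), so the inequality holds for all u iff (1−α)(π/L)² ≥ α − c, i.e. α ≤ ((π/L)² + c)/((π/L)² + 1) = (1 + c(L/π)²)/(1 + (L/π)²). With (π/L)² = 1 and c = 3/4, the largest admissible constant is α = ((π/L)² + c)/((π/L)² + 1).
Simplifying, α = 7/8.


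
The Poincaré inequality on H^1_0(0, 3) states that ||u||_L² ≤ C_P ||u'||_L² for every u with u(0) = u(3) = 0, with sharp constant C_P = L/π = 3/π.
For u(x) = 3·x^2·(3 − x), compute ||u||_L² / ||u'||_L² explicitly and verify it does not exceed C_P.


||u||_L² / ||u'||_L² = 3*sqrt(14)/14 < C_P = 3/π.

u(x) = 3·x^2·(3 − x), so u'(x) = 9*x*(2 - x).
u(x) = 3·x^2·(3 − x) vanishes at x = 0 and x = 3, so u ∈ H^1_0(0, 3). Differentiate via the product rule and integrate the resulting polynomials term by term.
  ∫_0^3 u² dx = ∫_0^3 (9*x^6 - 54*x^5 + 81*x^4) dx. Term by term:
    ∫_0^3 9*x^6 dx = 19683/7;  ∫_0^3 -54*x^5 dx = -6561;  ∫_0^3 81*x^4 dx = 19683/5.
  Sum: 19683/7 − 6561 + 19683/5 = 6561/35.
  ∫_0^3 (u')² dx = ∫_0^3 (81*x^4 - 324*x^3 + 324*x^2) dx. Term by term:
    ∫_0^3 81*x^4 dx = 19683/5;  ∫_0^3 -324*x^3 dx = -6561;  ∫_0^3 324*x^2 dx = 2916.
  Sum: 19683/5 − 6561 + 2916 = 1458/5.
∫_0^3 u² dx = 6561/35, so ||u||_L² = 81*sqrt(35)/35.
∫_0^3 (u')² dx = 1458/5, so ||u'||_L² = 27*sqrt(10)/5.
Ratio ||u||_L² / ||u'||_L² = 3*sqrt(14)/14.
Sharp Poincaré constant on H^1_0(0, 3) is C_P = L/π = 3/π, achieved by sin(π/3·x).
A polynomial bump cannot attain the sharp Poincaré constant (only the first sine eigenfunction does), so the ratio is strictly less than C_P, consistent with ||u||_L² ≤ C_P ||u'||_L².


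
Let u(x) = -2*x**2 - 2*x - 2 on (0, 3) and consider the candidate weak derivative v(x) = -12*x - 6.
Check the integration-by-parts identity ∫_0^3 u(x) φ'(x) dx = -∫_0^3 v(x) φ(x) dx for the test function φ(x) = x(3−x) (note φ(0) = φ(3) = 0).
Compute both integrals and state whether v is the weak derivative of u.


LHS = 36, RHS = 108. No, v is not the weak derivative of u.

u(x) = -2*x**2 - 2*x - 2, classical derivative u'(x) = -4*x - 2.
φ(x) = x(3−x), so φ'(x) = 3 - 2*x.
Note φ(0) = φ(3) = 0, so the boundary term u·φ vanishes.
LHS = ∫_0^3 u(x) φ'(x) dx = ∫_0^3 (4*x^3 - 2*x^2 - 2*x - 6) dx. Term by term:
  ∫_0^3 4*x^3 dx = 81;  ∫_0^3 -2*x^2 dx = -18;  ∫_0^3 -2*x dx = -9;
  ∫_0^3 -6 dx = -18.
Sum: 81 − 18 − 9 − 18 = 36.
So LHS = 36.
∫_0^3 v(x) φ(x) dx = ∫_0^3 (12*x^3 - 30*x^2 - 18*x) dx. Term by term:
  ∫_0^3 12*x^3 dx = 243;  ∫_0^3 -30*x^2 dx = -270;  ∫_0^3 -18*x dx = -81.
Sum: 243 − 270 − 81 = -108.
So RHS = -∫_0^3 v(x) φ(x) dx = 108.
LHS − RHS = -72 ≠ 0, so the identity fails.
(For a valid weak derivative the identity must hold for EVERY test function, in particular this one. The failure shows v is NOT the weak derivative of u.)
Correct weak derivative would be u'(x) = -4*x - 2.


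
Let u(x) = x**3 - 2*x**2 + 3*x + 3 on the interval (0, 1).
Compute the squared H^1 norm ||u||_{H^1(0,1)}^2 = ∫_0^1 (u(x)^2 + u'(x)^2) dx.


||u||_{H^1}^2 = 4433/210

The H^1 norm (squared) on an interval (0, L) is
  ||u||_{H^1}^2 = ∫_0^L u(x)^2 dx + ∫_0^L u'(x)^2 dx.
Compute u'(x) = 3*x**2 - 4*x + 3.
Then u(x)^2 = x**6 - 4*x**5 + 10*x**4 - 6*x**3 - 3*x**2 + 18*x + 9 and u'(x)^2 = 9*x**4 - 24*x**3 + 34*x**2 - 24*x + 9.
Integrate each monomial from 0 to 1 using ∫_0^1 c·x^n dx = c·1^(n+1)/(n+1):
  ∫_0^1 u(x)^2 dx = ∫_0^1 (x^6 - 4*x^5 + 10*x^4 - 6*x^3 - 3*x^2 + 18*x + 9) dx. Term by term:
    ∫_0^1 x^6 dx = 1/7;  ∫_0^1 -4*x^5 dx = -2/3;  ∫_0^1 10*x^4 dx = 2;
    ∫_0^1 -6*x^3 dx = -3/2;  ∫_0^1 -3*x^2 dx = -1;  ∫_0^1 18*x dx = 9;
    ∫_0^1 9 dx = 9.
  Sum: 1/7 − 2/3 + 2 − 3/2 − 1 + 9 + 9 = 713/42.
  ∫_0^1 u'(x)^2 dx = ∫_0^1 (9*x^4 - 24*x^3 + 34*x^2 - 24*x + 9) dx. Term by term:
    ∫_0^1 9*x^4 dx = 9/5;  ∫_0^1 -24*x^3 dx = -6;  ∫_0^1 34*x^2 dx = 34/3;
    ∫_0^1 -24*x dx = -12;  ∫_0^1 9 dx = 9.
  Sum: 9/5 − 6 + 34/3 − 12 + 9 = 62/15.
Adding: ||u||_{H^1}^2 = 713/42 + 62/15 = 4433/210.


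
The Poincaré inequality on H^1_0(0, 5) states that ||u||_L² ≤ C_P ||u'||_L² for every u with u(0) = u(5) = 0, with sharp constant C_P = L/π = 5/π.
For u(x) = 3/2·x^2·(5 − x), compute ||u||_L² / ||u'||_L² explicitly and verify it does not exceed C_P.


||u||_L² / ||u'||_L² = 5*sqrt(14)/14 < C_P = 5/π.

u(x) = 3/2·x^2·(5 − x), so u'(x) = 3*x*(10 - 3*x)/2.
u(x) = 3/2·x^2·(5 − x) vanishes at x = 0 and x = 5, so u ∈ H^1_0(0, 5). Differentiate via the product rule and integrate the resulting polynomials term by term.
  ∫_0^5 u² dx = ∫_0^5 (9*x^6/4 - 45*x^5/2 + 225*x^4/4) dx. Term by term:
    ∫_0^5 9*x^6/4 dx = 703125/28;  ∫_0^5 -45*x^5/2 dx = -234375/4;  ∫_0^5 225*x^4/4 dx = 140625/4.
  Sum: 703125/28 − 234375/4 + 140625/4 = 46875/28.
  ∫_0^5 (u')² dx = ∫_0^5 (81*x^4/4 - 135*x^3 + 225*x^2) dx. Term by term:
    ∫_0^5 81*x^4/4 dx = 50625/4;  ∫_0^5 -135*x^3 dx = -84375/4;  ∫_0^5 225*x^2 dx = 9375.
  Sum: 50625/4 − 84375/4 + 9375 = 1875/2.
∫_0^5 u² dx = 46875/28, so ||u||_L² = 125*sqrt(21)/14.
∫_0^5 (u')² dx = 1875/2, so ||u'||_L² = 25*sqrt(6)/2.
Ratio ||u||_L² / ||u'||_L² = 5*sqrt(14)/14.
Sharp Poincaré constant on H^1_0(0, 5) is C_P = L/π = 5/π, achieved by sin(π/5·x).
A polynomial bump cannot attain the sharp Poincaré constant (only the first sine eigenfunction does), so the ratio is strictly less than C_P, consistent with ||u||_L² ≤ C_P ||u'||_L².


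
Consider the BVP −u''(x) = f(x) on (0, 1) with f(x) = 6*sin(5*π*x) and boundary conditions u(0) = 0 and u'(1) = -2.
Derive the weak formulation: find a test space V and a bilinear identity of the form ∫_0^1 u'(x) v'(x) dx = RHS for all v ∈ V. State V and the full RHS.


V = {v ∈ H^1(0, 1) : v(0) = 0} (test functions vanish at x = 0 where u is specified); weak form: ∫_0^1 u'v' dx = ∫_0^1 (6*sin(5*π*x)) v dx − 2·v(1) for all v ∈ V.

Multiply both sides by a test function v and integrate from 0 to 1:
  ∫_0^1 −u''(x) v(x) dx = ∫_0^1 f(x) v(x) dx.
Integrate the LHS by parts once:
  ∫_0^1 −u'' v dx = −[u'(x) v(x)]_0^1 + ∫_0^1 u'(x) v'(x) dx.
Thus ∫_0^1 u'(x) v'(x) dx = ∫_0^1 f(x) v(x) dx + [u'(x) v(x)]_0^1.
Choose V so that boundary terms are either known or forced to vanish.
Mixed BC: u(0) = 0 (Dirichlet) and u'(1) = -2 (Neumann). Define V = {v ∈ H^1(0, 1) : v(0) = 0}. Then [u' v]_0^1 = u'(1)·v(1) − u'(0)·0 = − 2·v(1).
Weak formulation: find u (satisfying any essential BC) such that ∫_0^1 u'(x) v'(x) dx = ∫_0^1 f v dx − 2·v(1) for all v ∈ V (Dirichlet at 0 absorbed into V; Neumann datum at x = 1 contributes the boundary term).
Substituting f(x) = 6*sin(5*π*x), the right-hand side is ∫_0^1 (6*sin(5*π*x)) v dx − 2·v(1).


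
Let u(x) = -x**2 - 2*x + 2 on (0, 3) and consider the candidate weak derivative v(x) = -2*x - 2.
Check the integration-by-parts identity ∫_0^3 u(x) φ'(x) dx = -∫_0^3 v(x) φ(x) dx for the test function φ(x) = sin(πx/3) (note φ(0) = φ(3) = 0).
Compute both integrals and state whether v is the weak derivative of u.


LHS = 30/π, RHS = 30/π. Yes, v = u' weakly.

u(x) = -x**2 - 2*x + 2, classical derivative u'(x) = -2*x - 2.
φ(x) = sin(πx/3), so φ'(x) = π*cos(π*x/3)/3.
Note φ(0) = φ(3) = 0, so the boundary term u·φ vanishes.
LHS = ∫_0^3 u(x) φ'(x) dx = ∫_0^3 (-π*x^2*cos(π*x/3)/3 - 2*π*x*cos(π*x/3)/3 + 2*π*cos(π*x/3)/3) dx. Term by term:
  ∫_0^3 2*π*cos(π*x/3)/3 dx = 0;  ∫_0^3 -2*π*x*cos(π*x/3)/3 dx = 12/π;  ∫_0^3 -π*x^2*cos(π*x/3)/3 dx = 18/π.
Sum: 0 + 12/π + 18/π = 30/π.
So LHS = 30/π.
∫_0^3 v(x) φ(x) dx = ∫_0^3 (-2*x*sin(π*x/3) - 2*sin(π*x/3)) dx. Term by term:
  ∫_0^3 -2*sin(π*x/3) dx = -12/π;  ∫_0^3 -2*x*sin(π*x/3) dx = -18/π.
Sum: -12/π − 18/π = -30/π.
So RHS = -∫_0^3 v(x) φ(x) dx = 30/π.
LHS = RHS, so the identity holds for this test φ.
Moreover u is smooth here and v(x) = u'(x) = -2*x - 2 pointwise, so the identity holds for every test function. Hence v is the weak derivative of u.


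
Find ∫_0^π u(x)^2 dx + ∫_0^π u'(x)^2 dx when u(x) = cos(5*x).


||u||_{H^1(0,π)}^2 = 13*π

u'(x) = -5*sin(5*x).
Expand u² and (u')² and integrate term by term on (0, π), using: for integers n ≥ 1, ∫_0^π sin²(nx) dx = ∫_0^π cos²(nx) dx = π/2; for n ≠ n', ∫_0^π sin(nx)sin(n'x) dx = ∫_0^π cos(nx)cos(n'x) dx = 0; and by product-to-sum, ∫_0^π sin(nx)cos(n'x) dx = ½∫_0^π [sin((n+n')x) + sin((n−n')x)] dx, which is 0 when n+n' is even and 2n/(n²−n'²) when n+n' is odd (it need not vanish on (0, π)).
  u² squared terms: (1)²·∫cos(5x)² dx = 1·π/2 = π/2.
  So ∫_0^π u² dx = π/2.
  (u')² squared terms: (-5)²·∫sin(5x)² dx = 25·π/2 = 25*π/2.
  So ∫_0^π (u')² dx = 25*π/2.
||u||_{H^1}^2 = (π/2) + (25*π/2) = 13*π.


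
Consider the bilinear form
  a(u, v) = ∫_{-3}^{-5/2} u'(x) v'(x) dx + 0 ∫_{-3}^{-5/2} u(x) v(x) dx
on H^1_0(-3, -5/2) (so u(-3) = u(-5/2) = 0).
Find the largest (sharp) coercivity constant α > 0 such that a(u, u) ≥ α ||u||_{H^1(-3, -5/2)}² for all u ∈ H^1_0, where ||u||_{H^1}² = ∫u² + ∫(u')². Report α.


α = 4*π^2/(1 + 4*π^2)

Coercivity of a(·,·) on H^1_0(-3, -5/2) means a(u, u) ≥ α ||u||_{H^1}² for every u ∈ H^1_0.
The interval has length L = 1/2, and Poincaré/coercivity depend only on L. Here a(u, u) = ∫(u')² + (0)·∫u².
Here c = 0, so a(u,u) = ∫(u')² alone. The condition a(u,u) ≥ α||u||_{H^1}² reads (1−α)∫(u')² ≥ (α−c)∫u². Any admissible α is ≤ 1 (rapidly oscillating u have ∫u²/∫(u')² → 0), and α = 1 would force 0 ≥ (1−c)∫u², impossible since c < 1; so 1−α > 0. By the sharp Poincaré inequality on H^1_0 of an interval of length L, ∫(u')² ≥ (π/L)²∫u² with equality for the first sine mode sin(π(x−x₀)/L) (x₀ the left endpoint), so the inequality holds for all u iff (1−α)(π/L)² ≥ α − c, i.e. α ≤ ((π/L)² + c)/((π/L)² + 1) = (1 + c(L/π)²)/(1 + (L/π)²). (Direct route, valid since c ≤ 0: Poincaré gives c∫u² ≥ c(L/π)²∫(u')², so a(u,u) ≥ (1 + c(L/π)²)∫(u')², while ||u||_{H^1}² ≤ (1 + (L/π)²)∫(u')²; dividing yields the same α.) With (π/L)² = 4*π^2 and c = 0, the largest admissible constant is α = ((π/L)² + c)/((π/L)² + 1).
Simplifying, α = 4*π^2/(1 + 4*π^2).


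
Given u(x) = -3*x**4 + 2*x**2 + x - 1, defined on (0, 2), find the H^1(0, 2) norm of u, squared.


||u||_{H^1}^2 = 239608/105

The H^1 norm (squared) on an interval (0, L) is
  ||u||_{H^1}^2 = ∫_0^L u(x)^2 dx + ∫_0^L u'(x)^2 dx.
Compute u'(x) = -12*x**3 + 4*x + 1.
Then u(x)^2 = 9*x**8 - 12*x**6 - 6*x**5 + 10*x**4 + 4*x**3 - 3*x**2 - 2*x + 1 and u'(x)^2 = 144*x**6 - 96*x**4 - 24*x**3 + 16*x**2 + 8*x + 1.
Integrate each monomial from 0 to 2 using ∫_0^2 c·x^n dx = c·2^(n+1)/(n+1):
  ∫_0^2 u(x)^2 dx = ∫_0^2 (9*x^8 - 12*x^6 - 6*x^5 + 10*x^4 + 4*x^3 - 3*x^2 - 2*x + 1) dx. Term by term:
    ∫_0^2 9*x^8 dx = 512;  ∫_0^2 -12*x^6 dx = -1536/7;  ∫_0^2 -6*x^5 dx = -64;
    ∫_0^2 10*x^4 dx = 64;  ∫_0^2 4*x^3 dx = 16;  ∫_0^2 -3*x^2 dx = -8;
    ∫_0^2 -2*x dx = -4;  ∫_0^2 1 dx = 2.
  Sum: 512 − 1536/7 − 64 + 64 + 16 − 8 − 4 + 2 = 2090/7.
  ∫_0^2 u'(x)^2 dx = ∫_0^2 (144*x^6 - 96*x^4 - 24*x^3 + 16*x^2 + 8*x + 1) dx. Term by term:
    ∫_0^2 144*x^6 dx = 18432/7;  ∫_0^2 -96*x^4 dx = -3072/5;  ∫_0^2 -24*x^3 dx = -96;
    ∫_0^2 16*x^2 dx = 128/3;  ∫_0^2 8*x dx = 16;  ∫_0^2 1 dx = 2.
  Sum: 18432/7 − 3072/5 − 96 + 128/3 + 16 + 2 = 208258/105.
Adding: ||u||_{H^1}^2 = 2090/7 + 208258/105 = 239608/105.


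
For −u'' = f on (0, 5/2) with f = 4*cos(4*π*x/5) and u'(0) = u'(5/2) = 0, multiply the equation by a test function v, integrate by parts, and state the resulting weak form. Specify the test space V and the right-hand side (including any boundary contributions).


V = H^1(0, 5/2) (no boundary constraint on v; u is determined up to an additive constant); weak form: ∫_0^5/2 u'v' dx = ∫_0^5/2 (4*cos(4*π*x/5)) v dx for all v ∈ V.

Multiply both sides by a test function v and integrate from 0 to 5/2:
  ∫_0^5/2 −u''(x) v(x) dx = ∫_0^5/2 f(x) v(x) dx.
Integrate the LHS by parts once:
  ∫_0^5/2 −u'' v dx = −[u'(x) v(x)]_0^5/2 + ∫_0^5/2 u'(x) v'(x) dx.
Thus ∫_0^5/2 u'(x) v'(x) dx = ∫_0^5/2 f(x) v(x) dx + [u'(x) v(x)]_0^5/2.
Choose V so that boundary terms are either known or forced to vanish.
u has homogeneous Neumann: u'(0) = u'(5/2) = 0. So [u' v]_0^5/2 = 0·v(5/2) − 0·v(0) = 0 for any v; take V = H^1(0, 5/2).
Weak formulation: find u (satisfying any essential BC) such that ∫_0^5/2 u'(x) v'(x) dx = ∫_0^5/2 f v dx for all v ∈ V (homogeneous Neumann, so boundary terms vanish).
Substituting f(x) = 4*cos(4*π*x/5), the right-hand side is ∫_0^5/2 (4*cos(4*π*x/5)) v dx.
Compatibility check (pure Neumann): taking v ≡ 1 ∈ V gives 0 = ∫_0^5/2 f dx + (0) − (0), i.e. ∫_0^5/2 f dx must equal u'(0) − u'(5/2) = 0. Indeed ∫_0^5/2 (4*cos(4*π*x/5)) dx = 0, so the data are compatible. The solution is then unique only up to an additive constant (fix it e.g. by requiring ∫_0^5/2 u dx = 0).


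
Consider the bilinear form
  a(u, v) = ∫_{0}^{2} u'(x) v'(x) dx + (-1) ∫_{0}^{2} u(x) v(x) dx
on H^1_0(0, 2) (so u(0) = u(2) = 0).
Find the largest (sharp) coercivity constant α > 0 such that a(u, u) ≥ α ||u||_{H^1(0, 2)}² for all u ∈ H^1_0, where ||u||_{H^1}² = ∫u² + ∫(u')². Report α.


α = (-4 + π^2)/(4 + π^2)

Coercivity of a(·,·) on H^1_0(0, 2) means a(u, u) ≥ α ||u||_{H^1}² for every u ∈ H^1_0.
The interval has length L = 2, and Poincaré/coercivity depend only on L. Here a(u, u) = ∫(u')² + (-1)·∫u².
Here c = -1 < 0 with |c| < (π/L)² = π^2/4, so coercivity still holds. The condition a(u,u) ≥ α||u||_{H^1}² reads (1−α)∫(u')² ≥ (α−c)∫u². Any admissible α is ≤ 1 (rapidly oscillating u have ∫u²/∫(u')² → 0), and α = 1 would force 0 ≥ (1−c)∫u², impossible since c < 1; so 1−α > 0. By the sharp Poincaré inequality on H^1_0 of an interval of length L, ∫(u')² ≥ (π/L)²∫u² with equality for the first sine mode sin(π(x−x₀)/L) (x₀ the left endpoint), so the inequality holds for all u iff (1−α)(π/L)² ≥ α − c, i.e. α ≤ ((π/L)² + c)/((π/L)² + 1) = (1 + c(L/π)²)/(1 + (L/π)²). (Direct route, valid since c ≤ 0: Poincaré gives c∫u² ≥ c(L/π)²∫(u')², so a(u,u) ≥ (1 + c(L/π)²)∫(u')², while ||u||_{H^1}² ≤ (1 + (L/π)²)∫(u')²; dividing yields the same α.) With (π/L)² = π^2/4 and c = -1, the largest admissible constant is α = ((π/L)² + c)/((π/L)² + 1).
Simplifying, α = (-4 + π^2)/(4 + π^2).


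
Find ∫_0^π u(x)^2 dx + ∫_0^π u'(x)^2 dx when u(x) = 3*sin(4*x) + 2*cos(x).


||u||_{H^1(0,π)}^2 = 64/5 + 161*π/2

u'(x) = -2*sin(x) + 12*cos(4*x).
Expand u² and (u')² and integrate term by term on (0, π), using: for integers n ≥ 1, ∫_0^π sin²(nx) dx = ∫_0^π cos²(nx) dx = π/2; for n ≠ n', ∫_0^π sin(nx)sin(n'x) dx = ∫_0^π cos(nx)cos(n'x) dx = 0; and by product-to-sum, ∫_0^π sin(nx)cos(n'x) dx = ½∫_0^π [sin((n+n')x) + sin((n−n')x)] dx, which is 0 when n+n' is even and 2n/(n²−n'²) when n+n' is odd (it need not vanish on (0, π)).
  u² squared terms: (2)²·∫cos(x)² dx = 4·π/2 = 2*π;  (3)²·∫sin(4x)² dx = 9·π/2 = 9*π/2.
  u² cross terms: 2·(2)·(3)·∫cos(x)·sin(4x) dx = 12·(8/15) = 32/5.
  So ∫_0^π u² dx = 2*π + 9*π/2 + 32/5 = 32/5 + 13*π/2.
  (u')² squared terms: (-2)²·∫sin(x)² dx = 4·π/2 = 2*π;  (12)²·∫cos(4x)² dx = 144·π/2 = 72*π.
  (u')² cross terms: 2·(-2)·(12)·∫sin(x)·cos(4x) dx = -48·(-2/15) = 32/5.
  So ∫_0^π (u')² dx = 2*π + 72*π + 32/5 = 32/5 + 74*π.
||u||_{H^1}^2 = (32/5 + 13*π/2) + (32/5 + 74*π) = 64/5 + 161*π/2.


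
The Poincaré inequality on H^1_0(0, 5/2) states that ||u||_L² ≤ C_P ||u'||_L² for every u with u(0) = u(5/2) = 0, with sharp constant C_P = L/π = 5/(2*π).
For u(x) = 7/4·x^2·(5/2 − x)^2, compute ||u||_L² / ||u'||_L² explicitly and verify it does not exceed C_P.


||u||_L² / ||u'||_L² = 5*sqrt(3)/12 < C_P = 5/(2*π).

u(x) = 7/4·x^2·(5/2 − x)^2, so u'(x) = 7*x*(2*x - 5)*(4*x - 5)/8.
u(x) = 7/4·x^2·(5/2 − x)^2 vanishes at x = 0 and x = 5/2, so u ∈ H^1_0(0, 5/2). Differentiate via the product rule and integrate the resulting polynomials term by term.
  ∫_0^5/2 u² dx = ∫_0^5/2 (49*x^8/16 - 245*x^7/8 + 3675*x^6/32 - 6125*x^5/32 + 30625*x^4/256) dx. Term by term:
    ∫_0^5/2 49*x^8/16 dx = 95703125/73728;  ∫_0^5/2 -245*x^7/8 dx = -95703125/16384;  ∫_0^5/2 3675*x^6/32 dx = 41015625/4096;
    ∫_0^5/2 -6125*x^5/32 dx = -95703125/12288;  ∫_0^5/2 30625*x^4/256 dx = 19140625/8192.
  Sum: 95703125/73728 − 95703125/16384 + 41015625/4096 − 95703125/12288 + 19140625/8192 = 2734375/147456.
  ∫_0^5/2 (u')² dx = ∫_0^5/2 (49*x^6 - 735*x^5/2 + 15925*x^4/16 - 18375*x^3/16 + 30625*x^2/64) dx. Term by term:
    ∫_0^5/2 49*x^6 dx = 546875/128;  ∫_0^5/2 -735*x^5/2 dx = -3828125/256;  ∫_0^5/2 15925*x^4/16 dx = 9953125/512;
    ∫_0^5/2 -18375*x^3/16 dx = -11484375/1024;  ∫_0^5/2 30625*x^2/64 dx = 3828125/1536.
  Sum: 546875/128 − 3828125/256 + 9953125/512 − 11484375/1024 + 3828125/1536 = 109375/3072.
∫_0^5/2 u² dx = 2734375/147456, so ||u||_L² = 625*sqrt(7)/384.
∫_0^5/2 (u')² dx = 109375/3072, so ||u'||_L² = 125*sqrt(21)/96.
Ratio ||u||_L² / ||u'||_L² = 5*sqrt(3)/12.
Sharp Poincaré constant on H^1_0(0, 5/2) is C_P = L/π = 5/(2*π), achieved by sin(2*π/5·x).
A polynomial bump cannot attain the sharp Poincaré constant (only the first sine eigenfunction does), so the ratio is strictly less than C_P, consistent with ||u||_L² ≤ C_P ||u'||_L².
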